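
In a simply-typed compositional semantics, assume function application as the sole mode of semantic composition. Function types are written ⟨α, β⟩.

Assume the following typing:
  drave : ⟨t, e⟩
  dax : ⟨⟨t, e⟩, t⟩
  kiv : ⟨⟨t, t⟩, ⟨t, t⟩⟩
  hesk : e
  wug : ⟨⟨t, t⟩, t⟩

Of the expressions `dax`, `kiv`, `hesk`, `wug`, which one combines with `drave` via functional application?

dax — combines: dax : ⟨⟨t, e⟩, t⟩ takes drave : ⟨t, e⟩ as argument, giving t.
kiv : ⟨⟨t, t⟩, ⟨t, t⟩⟩ — neither side's domain matches the other.
hesk : e — neither side's domain matches the other.
wug : ⟨⟨t, t⟩, t⟩ — neither side's domain matches the other.

dax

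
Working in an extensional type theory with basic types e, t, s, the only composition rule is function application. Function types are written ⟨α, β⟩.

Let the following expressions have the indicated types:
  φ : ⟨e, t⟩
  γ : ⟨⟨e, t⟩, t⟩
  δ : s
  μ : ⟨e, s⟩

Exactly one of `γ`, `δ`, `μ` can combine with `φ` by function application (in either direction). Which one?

γ

γ — combines: γ : ⟨⟨e, t⟩, t⟩ takes φ : ⟨e, t⟩ as argument, giving t.
δ : s — φ needs e; δ needs nothing (atomic); neither fits.
μ : ⟨e, s⟩ — φ needs e; μ needs e; neither fits.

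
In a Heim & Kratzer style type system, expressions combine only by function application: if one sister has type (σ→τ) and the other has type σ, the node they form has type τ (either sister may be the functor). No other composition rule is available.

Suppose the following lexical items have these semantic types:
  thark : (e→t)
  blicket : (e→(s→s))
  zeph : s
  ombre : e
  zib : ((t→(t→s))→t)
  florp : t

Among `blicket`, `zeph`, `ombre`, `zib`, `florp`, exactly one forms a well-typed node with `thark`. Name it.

ombre

blicket : (e→(s→s)) — thark needs e; blicket needs e; neither fits.
zeph : s — thark needs e; zeph needs nothing (atomic); neither fits.
ombre — combines: thark : (e→t) takes ombre : e as argument, giving t.
zib : ((t→(t→s))→t) — thark needs e; zib needs (t→(t→s)); neither fits.
florp : t — thark needs e; florp needs nothing (atomic); neither fits.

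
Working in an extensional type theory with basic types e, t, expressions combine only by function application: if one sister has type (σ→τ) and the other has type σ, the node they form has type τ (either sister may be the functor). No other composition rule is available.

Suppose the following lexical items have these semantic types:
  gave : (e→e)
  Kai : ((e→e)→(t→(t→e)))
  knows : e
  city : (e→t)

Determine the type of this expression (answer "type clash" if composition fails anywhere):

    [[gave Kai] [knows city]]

(t→e)

At [gave Kai], Kai : ((e→e)→(t→(t→e))) takes gave : (e→e), giving (t→(t→e)).
At [knows city], city : (e→t) takes knows : e, giving t.
At [[gave Kai] [knows city]], [gave Kai] : (t→(t→e)) takes [knows city] : t, giving (t→e).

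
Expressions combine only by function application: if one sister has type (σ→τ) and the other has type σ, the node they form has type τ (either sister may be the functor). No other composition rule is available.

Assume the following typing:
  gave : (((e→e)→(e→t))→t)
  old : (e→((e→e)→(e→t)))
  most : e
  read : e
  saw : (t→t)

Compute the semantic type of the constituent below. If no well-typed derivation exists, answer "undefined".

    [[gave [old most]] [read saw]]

[old most] — old of type (e→((e→e)→(e→t))) combines with most of type e: type ((e→e)→(e→t)).
[gave [old most]] — gave of type (((e→e)→(e→t))→t) combines with [old most] of type ((e→e)→(e→t)): type t.
[read saw]: e and (t→t) cannot combine by function application — type clash.

undefined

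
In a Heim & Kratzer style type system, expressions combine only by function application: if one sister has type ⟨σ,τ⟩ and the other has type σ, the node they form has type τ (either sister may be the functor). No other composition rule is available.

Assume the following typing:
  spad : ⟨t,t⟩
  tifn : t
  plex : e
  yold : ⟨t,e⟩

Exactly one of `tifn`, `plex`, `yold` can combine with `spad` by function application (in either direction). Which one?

tifn — combines: spad : ⟨t,t⟩ takes tifn : t as argument, giving t.
plex : e — neither side's domain matches the other.
yold : ⟨t,e⟩ — neither side's domain matches the other.

tifn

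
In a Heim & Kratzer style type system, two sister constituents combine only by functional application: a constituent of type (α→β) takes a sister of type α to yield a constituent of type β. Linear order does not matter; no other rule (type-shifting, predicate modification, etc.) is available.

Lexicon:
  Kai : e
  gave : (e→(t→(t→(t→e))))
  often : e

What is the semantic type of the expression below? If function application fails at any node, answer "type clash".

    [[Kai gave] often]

[Kai gave]: functor gave : (e→(t→(t→(t→e)))), argument Kai : e; result (t→(t→(t→e))).
[[Kai gave] often]: (t→(t→(t→e))) and e cannot combine by function application — type clash.

type clash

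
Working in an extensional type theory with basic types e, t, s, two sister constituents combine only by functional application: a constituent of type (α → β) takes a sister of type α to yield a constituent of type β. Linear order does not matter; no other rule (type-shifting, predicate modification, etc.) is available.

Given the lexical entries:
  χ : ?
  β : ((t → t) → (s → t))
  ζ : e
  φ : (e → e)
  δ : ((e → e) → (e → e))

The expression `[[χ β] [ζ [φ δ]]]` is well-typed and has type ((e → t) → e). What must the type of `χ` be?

For [[χ β] [ζ [φ δ]]] to have type ((e → t) → e) with [ζ [φ δ]] of type e, [χ β] must be the function: [χ β] : (e → ((e → t) → e)).
For [χ β] to have type (e → ((e → t) → e)) with β of type ((t → t) → (s → t)), χ must be the function: χ : (((t → t) → (s → t)) → (e → ((e → t) → e))).

(((t → t) → (s → t)) → (e → ((e → t) → e)))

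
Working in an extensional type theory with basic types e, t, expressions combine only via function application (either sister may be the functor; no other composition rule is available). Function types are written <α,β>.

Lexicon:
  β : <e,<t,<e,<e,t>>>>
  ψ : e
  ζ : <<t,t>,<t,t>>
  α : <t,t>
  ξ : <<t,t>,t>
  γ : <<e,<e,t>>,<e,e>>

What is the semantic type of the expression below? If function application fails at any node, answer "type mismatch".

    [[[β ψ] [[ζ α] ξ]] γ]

<e,e>

[β ψ]: β is <e,<t,<e,<e,t>>>>, ψ is e; result <t,<e,<e,t>>>.
[ζ α]: ζ is <<t,t>,<t,t>>, α is <t,t>; result <t,t>.
[[ζ α] ξ]: ξ is <<t,t>,t>, [ζ α] is <t,t>; result t.
[[β ψ] [[ζ α] ξ]]: [β ψ] is <t,<e,<e,t>>>, [[ζ α] ξ] is t; result <e,<e,t>>.
[[[β ψ] [[ζ α] ξ]] γ]: γ is <<e,<e,t>>,<e,e>>, [[β ψ] [[ζ α] ξ]] is <e,<e,t>>; result <e,e>.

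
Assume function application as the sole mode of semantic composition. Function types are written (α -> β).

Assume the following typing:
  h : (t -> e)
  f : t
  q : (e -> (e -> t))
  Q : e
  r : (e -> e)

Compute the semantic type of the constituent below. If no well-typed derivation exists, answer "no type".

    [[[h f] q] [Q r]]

t

[h f]: h is (t -> e), f is t; result e.
[[h f] q]: q is (e -> (e -> t)), [h f] is e; result (e -> t).
[Q r]: r is (e -> e), Q is e; result e.
[[[h f] q] [Q r]]: [[h f] q] is (e -> t), [Q r] is e; result t.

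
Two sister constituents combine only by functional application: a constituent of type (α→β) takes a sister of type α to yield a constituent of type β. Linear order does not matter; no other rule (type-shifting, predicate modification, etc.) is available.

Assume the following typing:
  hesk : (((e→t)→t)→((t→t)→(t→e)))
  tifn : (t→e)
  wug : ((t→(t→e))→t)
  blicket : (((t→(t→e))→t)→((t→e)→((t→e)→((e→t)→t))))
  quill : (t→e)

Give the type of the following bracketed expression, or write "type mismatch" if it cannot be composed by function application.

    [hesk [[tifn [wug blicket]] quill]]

((t→t)→(t→e))

At [wug blicket], blicket : (((t→(t→e))→t)→((t→e)→((t→e)→((e→t)→t)))) takes wug : ((t→(t→e))→t), giving ((t→e)→((t→e)→((e→t)→t))).
At [tifn [wug blicket]], [wug blicket] : ((t→e)→((t→e)→((e→t)→t))) takes tifn : (t→e), giving ((t→e)→((e→t)→t)).
At [[tifn [wug blicket]] quill], [tifn [wug blicket]] : ((t→e)→((e→t)→t)) takes quill : (t→e), giving ((e→t)→t).
At [hesk [[tifn [wug blicket]] quill]], hesk : (((e→t)→t)→((t→t)→(t→e))) takes [[tifn [wug blicket]] quill] : ((e→t)→t), giving ((t→t)→(t→e)).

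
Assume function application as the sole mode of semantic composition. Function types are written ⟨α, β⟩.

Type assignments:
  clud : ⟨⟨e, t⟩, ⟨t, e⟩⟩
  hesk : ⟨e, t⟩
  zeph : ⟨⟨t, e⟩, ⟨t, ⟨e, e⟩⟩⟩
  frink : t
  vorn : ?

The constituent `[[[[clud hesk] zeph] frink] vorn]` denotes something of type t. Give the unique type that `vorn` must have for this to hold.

⟨⟨e, e⟩, t⟩

For [[[[clud hesk] zeph] frink] vorn] to have type t with [[[clud hesk] zeph] frink] of type ⟨e, e⟩, vorn must be the function: vorn : ⟨⟨e, e⟩, t⟩.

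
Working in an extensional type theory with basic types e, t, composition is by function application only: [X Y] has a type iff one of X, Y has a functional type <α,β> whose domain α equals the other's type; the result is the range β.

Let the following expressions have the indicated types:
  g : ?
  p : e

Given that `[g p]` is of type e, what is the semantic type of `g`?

[g p] is required to be e. p : e cannot yield e as functor, so g : <e,e>.

<e,e>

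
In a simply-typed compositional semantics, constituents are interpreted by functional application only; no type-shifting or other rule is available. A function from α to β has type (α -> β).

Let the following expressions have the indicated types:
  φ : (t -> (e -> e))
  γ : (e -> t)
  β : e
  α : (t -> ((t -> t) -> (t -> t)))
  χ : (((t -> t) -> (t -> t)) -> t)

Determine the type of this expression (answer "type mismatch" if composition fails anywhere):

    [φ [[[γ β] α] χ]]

(e -> e)

[γ β]: (e -> t) applied to e yields t.
[[γ β] α]: (t -> ((t -> t) -> (t -> t))) applied to t yields ((t -> t) -> (t -> t)).
[[[γ β] α] χ]: (((t -> t) -> (t -> t)) -> t) applied to ((t -> t) -> (t -> t)) yields t.
[φ [[[γ β] α] χ]]: (t -> (e -> e)) applied to t yields (e -> e).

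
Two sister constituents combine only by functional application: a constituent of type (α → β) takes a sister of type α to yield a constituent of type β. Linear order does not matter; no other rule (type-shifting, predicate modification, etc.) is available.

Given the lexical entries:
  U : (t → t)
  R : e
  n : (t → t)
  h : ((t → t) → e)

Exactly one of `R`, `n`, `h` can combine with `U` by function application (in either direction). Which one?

h

R : e — U needs t; R needs nothing (atomic); neither fits.
n : (t → t) — U needs t; n needs t; neither fits.
h — combines: h : ((t → t) → e) takes U : (t → t) as argument, giving e.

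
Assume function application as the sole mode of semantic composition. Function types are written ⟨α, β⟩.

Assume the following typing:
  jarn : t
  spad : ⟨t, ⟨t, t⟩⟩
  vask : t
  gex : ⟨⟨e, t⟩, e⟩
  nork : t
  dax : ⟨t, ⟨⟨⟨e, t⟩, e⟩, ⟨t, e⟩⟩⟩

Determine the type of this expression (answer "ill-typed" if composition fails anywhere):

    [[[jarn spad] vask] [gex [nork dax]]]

[jarn spad]: ⟨t, ⟨t, t⟩⟩ applied to t yields ⟨t, t⟩.
[[jarn spad] vask]: ⟨t, t⟩ applied to t yields t.
[nork dax]: ⟨t, ⟨⟨⟨e, t⟩, e⟩, ⟨t, e⟩⟩⟩ applied to t yields ⟨⟨⟨e, t⟩, e⟩, ⟨t, e⟩⟩.
[gex [nork dax]]: ⟨⟨⟨e, t⟩, e⟩, ⟨t, e⟩⟩ applied to ⟨⟨e, t⟩, e⟩ yields ⟨t, e⟩.
[[[jarn spad] vask] [gex [nork dax]]]: ⟨t, e⟩ applied to t yields e.

e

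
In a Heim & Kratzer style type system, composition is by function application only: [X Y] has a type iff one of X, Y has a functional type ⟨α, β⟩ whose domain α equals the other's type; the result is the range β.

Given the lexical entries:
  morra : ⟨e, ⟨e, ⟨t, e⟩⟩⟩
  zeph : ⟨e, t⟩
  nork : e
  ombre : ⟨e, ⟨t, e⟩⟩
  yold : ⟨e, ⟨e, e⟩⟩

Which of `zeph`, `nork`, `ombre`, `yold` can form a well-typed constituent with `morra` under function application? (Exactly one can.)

nork

zeph : ⟨e, t⟩ — neither side's domain matches the other.
nork — combines: morra : ⟨e, ⟨e, ⟨t, e⟩⟩⟩ takes nork : e as argument, giving ⟨e, ⟨t, e⟩⟩.
ombre : ⟨e, ⟨t, e⟩⟩ — neither side's domain matches the other.
yold : ⟨e, ⟨e, e⟩⟩ — neither side's domain matches the other.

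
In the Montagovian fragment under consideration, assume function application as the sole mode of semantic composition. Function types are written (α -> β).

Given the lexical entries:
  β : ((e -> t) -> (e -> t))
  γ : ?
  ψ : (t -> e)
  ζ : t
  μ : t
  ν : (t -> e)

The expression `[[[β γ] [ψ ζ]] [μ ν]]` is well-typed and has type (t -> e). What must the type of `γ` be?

(((e -> t) -> (e -> t)) -> (e -> (e -> (t -> e))))

[[[β γ] [ψ ζ]] [μ ν]] is required to be (t -> e). [μ ν] : e cannot yield (t -> e) as functor, so [[β γ] [ψ ζ]] : (e -> (t -> e)).
[[β γ] [ψ ζ]] is required to be (e -> (t -> e)). [ψ ζ] : e cannot yield (e -> (t -> e)) as functor, so [β γ] : (e -> (e -> (t -> e))).
[β γ] is required to be (e -> (e -> (t -> e))). β : ((e -> t) -> (e -> t)) cannot yield (e -> (e -> (t -> e))) as functor, so γ : (((e -> t) -> (e -> t)) -> (e -> (e -> (t -> e)))).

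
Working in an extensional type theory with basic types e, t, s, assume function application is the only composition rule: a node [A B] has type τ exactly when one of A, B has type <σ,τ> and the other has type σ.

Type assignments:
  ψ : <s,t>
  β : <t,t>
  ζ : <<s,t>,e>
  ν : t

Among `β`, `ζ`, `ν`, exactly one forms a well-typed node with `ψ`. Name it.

β : <t,t> — does not combine with ψ.
ζ — combines: ζ : <<s,t>,e> takes ψ : <s,t> as argument, giving e.
ν : t — does not combine with ψ.

ζ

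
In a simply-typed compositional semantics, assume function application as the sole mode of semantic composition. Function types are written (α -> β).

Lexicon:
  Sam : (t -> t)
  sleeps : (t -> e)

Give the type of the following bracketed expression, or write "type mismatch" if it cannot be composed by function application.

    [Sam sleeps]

type mismatch

At [Sam sleeps]: neither (t -> t) nor (t -> e) can take the other as argument; the node is ill-typed.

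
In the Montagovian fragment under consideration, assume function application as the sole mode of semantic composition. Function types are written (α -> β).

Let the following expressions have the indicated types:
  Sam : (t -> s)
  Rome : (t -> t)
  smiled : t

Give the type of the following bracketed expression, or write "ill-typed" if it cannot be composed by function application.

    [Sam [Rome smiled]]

[Rome smiled]: Rome is (t -> t), smiled is t; result t.
[Sam [Rome smiled]]: Sam is (t -> s), [Rome smiled] is t; result s.

s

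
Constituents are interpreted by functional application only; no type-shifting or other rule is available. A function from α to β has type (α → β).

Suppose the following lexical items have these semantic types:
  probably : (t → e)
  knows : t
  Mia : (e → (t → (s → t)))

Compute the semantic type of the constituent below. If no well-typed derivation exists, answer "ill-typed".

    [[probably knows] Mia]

[probably knows]: (t → e) applied to t yields e.
[[probably knows] Mia]: (e → (t → (s → t))) applied to e yields (t → (s → t)).

(t → (s → t))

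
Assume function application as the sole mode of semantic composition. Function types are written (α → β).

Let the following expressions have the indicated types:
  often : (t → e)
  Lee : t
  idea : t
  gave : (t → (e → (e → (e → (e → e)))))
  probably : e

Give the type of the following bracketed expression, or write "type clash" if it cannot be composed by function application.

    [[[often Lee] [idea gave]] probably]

At [often Lee], often : (t → e) takes Lee : t, giving e.
At [idea gave], gave : (t → (e → (e → (e → (e → e))))) takes idea : t, giving (e → (e → (e → (e → e)))).
At [[often Lee] [idea gave]], [idea gave] : (e → (e → (e → (e → e)))) takes [often Lee] : e, giving (e → (e → (e → e))).
At [[[often Lee] [idea gave]] probably], [[often Lee] [idea gave]] : (e → (e → (e → e))) takes probably : e, giving (e → (e → e)).

(e → (e → e))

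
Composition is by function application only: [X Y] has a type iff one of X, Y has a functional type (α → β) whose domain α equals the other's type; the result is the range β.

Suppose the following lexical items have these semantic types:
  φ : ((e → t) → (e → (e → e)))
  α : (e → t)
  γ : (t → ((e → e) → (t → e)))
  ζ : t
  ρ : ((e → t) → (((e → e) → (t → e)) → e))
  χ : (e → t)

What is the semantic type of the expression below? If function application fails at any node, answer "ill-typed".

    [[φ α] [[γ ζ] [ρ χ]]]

(e → e)

[φ α] — φ of type ((e → t) → (e → (e → e))) combines with α of type (e → t): type (e → (e → e)).
[γ ζ] — γ of type (t → ((e → e) → (t → e))) combines with ζ of type t: type ((e → e) → (t → e)).
[ρ χ] — ρ of type ((e → t) → (((e → e) → (t → e)) → e)) combines with χ of type (e → t): type (((e → e) → (t → e)) → e).
[[γ ζ] [ρ χ]] — [ρ χ] of type (((e → e) → (t → e)) → e) combines with [γ ζ] of type ((e → e) → (t → e)): type e.
[[φ α] [[γ ζ] [ρ χ]]] — [φ α] of type (e → (e → e)) combines with [[γ ζ] [ρ χ]] of type e: type (e → e).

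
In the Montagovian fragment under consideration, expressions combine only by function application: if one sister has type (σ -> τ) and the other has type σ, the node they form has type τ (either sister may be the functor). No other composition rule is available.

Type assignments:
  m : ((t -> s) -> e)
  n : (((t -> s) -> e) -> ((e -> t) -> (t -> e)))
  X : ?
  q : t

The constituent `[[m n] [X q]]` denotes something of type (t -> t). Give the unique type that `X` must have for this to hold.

(t -> (((e -> t) -> (t -> e)) -> (t -> t)))

[[m n] [X q]] must have type (t -> t). The sister [m n] has type ((e -> t) -> (t -> e)); that is not a function onto (t -> t), so [X q] must be the functor, of type (((e -> t) -> (t -> e)) -> (t -> t)).
[X q] must have type (((e -> t) -> (t -> e)) -> (t -> t)). The sister q has type t; that is not a function onto (((e -> t) -> (t -> e)) -> (t -> t)), so X must be the functor, of type (t -> (((e -> t) -> (t -> e)) -> (t -> t))).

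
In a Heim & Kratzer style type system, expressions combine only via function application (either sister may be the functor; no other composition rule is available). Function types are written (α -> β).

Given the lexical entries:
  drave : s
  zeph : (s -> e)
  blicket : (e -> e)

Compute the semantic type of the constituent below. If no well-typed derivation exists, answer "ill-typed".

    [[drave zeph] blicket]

At [drave zeph], zeph : (s -> e) takes drave : s, giving e.
At [[drave zeph] blicket], blicket : (e -> e) takes [drave zeph] : e, giving e.

e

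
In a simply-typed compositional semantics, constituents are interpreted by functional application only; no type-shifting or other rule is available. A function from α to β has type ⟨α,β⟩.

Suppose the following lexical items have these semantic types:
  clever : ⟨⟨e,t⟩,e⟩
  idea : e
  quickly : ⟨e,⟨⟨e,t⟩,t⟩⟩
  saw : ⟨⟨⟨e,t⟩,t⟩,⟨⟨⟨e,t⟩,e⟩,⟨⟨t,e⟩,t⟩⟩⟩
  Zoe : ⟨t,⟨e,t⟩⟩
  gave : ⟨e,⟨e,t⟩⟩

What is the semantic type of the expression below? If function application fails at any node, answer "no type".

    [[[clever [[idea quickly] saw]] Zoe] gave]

no type

[idea quickly]: quickly is ⟨e,⟨⟨e,t⟩,t⟩⟩, idea is e; result ⟨⟨e,t⟩,t⟩.
[[idea quickly] saw]: saw is ⟨⟨⟨e,t⟩,t⟩,⟨⟨⟨e,t⟩,e⟩,⟨⟨t,e⟩,t⟩⟩⟩, [idea quickly] is ⟨⟨e,t⟩,t⟩; result ⟨⟨⟨e,t⟩,e⟩,⟨⟨t,e⟩,t⟩⟩.
[clever [[idea quickly] saw]]: [[idea quickly] saw] is ⟨⟨⟨e,t⟩,e⟩,⟨⟨t,e⟩,t⟩⟩, clever is ⟨⟨e,t⟩,e⟩; result ⟨⟨t,e⟩,t⟩.
[[clever [[idea quickly] saw]] Zoe]: ⟨⟨t,e⟩,t⟩ with ⟨t,⟨e,t⟩⟩ — neither is a function whose domain matches the other; composition fails here.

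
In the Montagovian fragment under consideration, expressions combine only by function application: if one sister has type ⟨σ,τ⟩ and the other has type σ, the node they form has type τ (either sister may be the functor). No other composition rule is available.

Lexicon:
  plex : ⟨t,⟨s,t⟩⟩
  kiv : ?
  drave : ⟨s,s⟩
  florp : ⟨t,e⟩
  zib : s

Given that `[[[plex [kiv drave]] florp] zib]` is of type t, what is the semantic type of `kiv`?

[[[plex [kiv drave]] florp] zib] must have type t. The sister zib has type s; that is not a function onto t, so [[plex [kiv drave]] florp] must be the functor, of type ⟨s,t⟩.
[[plex [kiv drave]] florp] must have type ⟨s,t⟩. The sister florp has type ⟨t,e⟩; that is not a function onto ⟨s,t⟩, so [plex [kiv drave]] must be the functor, of type ⟨⟨t,e⟩,⟨s,t⟩⟩.
[plex [kiv drave]] must have type ⟨⟨t,e⟩,⟨s,t⟩⟩. The sister plex has type ⟨t,⟨s,t⟩⟩; that is not a function onto ⟨⟨t,e⟩,⟨s,t⟩⟩, so [kiv drave] must be the functor, of type ⟨⟨t,⟨s,t⟩⟩,⟨⟨t,e⟩,⟨s,t⟩⟩⟩.
[kiv drave] must have type ⟨⟨t,⟨s,t⟩⟩,⟨⟨t,e⟩,⟨s,t⟩⟩⟩. The sister drave has type ⟨s,s⟩; that is not a function onto ⟨⟨t,⟨s,t⟩⟩,⟨⟨t,e⟩,⟨s,t⟩⟩⟩, so kiv must be the functor, of type ⟨⟨s,s⟩,⟨⟨t,⟨s,t⟩⟩,⟨⟨t,e⟩,⟨s,t⟩⟩⟩⟩.

⟨⟨s,s⟩,⟨⟨t,⟨s,t⟩⟩,⟨⟨t,e⟩,⟨s,t⟩⟩⟩⟩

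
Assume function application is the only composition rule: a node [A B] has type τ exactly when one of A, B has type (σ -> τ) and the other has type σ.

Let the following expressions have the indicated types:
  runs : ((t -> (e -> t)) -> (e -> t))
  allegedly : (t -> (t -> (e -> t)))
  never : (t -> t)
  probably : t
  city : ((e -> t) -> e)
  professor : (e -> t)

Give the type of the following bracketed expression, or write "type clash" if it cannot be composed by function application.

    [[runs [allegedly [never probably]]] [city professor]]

[never probably]: (t -> t) applied to t yields t.
[allegedly [never probably]]: (t -> (t -> (e -> t))) applied to t yields (t -> (e -> t)).
[runs [allegedly [never probably]]]: ((t -> (e -> t)) -> (e -> t)) applied to (t -> (e -> t)) yields (e -> t).
[city professor]: ((e -> t) -> e) applied to (e -> t) yields e.
[[runs [allegedly [never probably]]] [city professor]]: (e -> t) applied to e yields t.

t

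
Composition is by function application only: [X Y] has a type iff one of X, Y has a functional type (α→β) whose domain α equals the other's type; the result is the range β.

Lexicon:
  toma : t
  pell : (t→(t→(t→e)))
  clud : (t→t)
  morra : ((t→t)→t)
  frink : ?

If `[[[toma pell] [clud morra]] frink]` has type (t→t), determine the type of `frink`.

((t→e)→(t→t))

[[[toma pell] [clud morra]] frink] must have type (t→t). The sister [[toma pell] [clud morra]] has type (t→e); that is not a function onto (t→t), so frink must be the functor, of type ((t→e)→(t→t)).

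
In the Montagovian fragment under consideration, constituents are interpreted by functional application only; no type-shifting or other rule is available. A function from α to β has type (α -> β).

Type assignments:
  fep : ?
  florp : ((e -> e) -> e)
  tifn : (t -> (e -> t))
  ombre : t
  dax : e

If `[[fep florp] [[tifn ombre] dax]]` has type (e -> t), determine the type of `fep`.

[[fep florp] [[tifn ombre] dax]] must have type (e -> t). The sister [[tifn ombre] dax] has type t; that is not a function onto (e -> t), so [fep florp] must be the functor, of type (t -> (e -> t)).
[fep florp] must have type (t -> (e -> t)). The sister florp has type ((e -> e) -> e); that is not a function onto (t -> (e -> t)), so fep must be the functor, of type (((e -> e) -> e) -> (t -> (e -> t))).

(((e -> e) -> e) -> (t -> (e -> t)))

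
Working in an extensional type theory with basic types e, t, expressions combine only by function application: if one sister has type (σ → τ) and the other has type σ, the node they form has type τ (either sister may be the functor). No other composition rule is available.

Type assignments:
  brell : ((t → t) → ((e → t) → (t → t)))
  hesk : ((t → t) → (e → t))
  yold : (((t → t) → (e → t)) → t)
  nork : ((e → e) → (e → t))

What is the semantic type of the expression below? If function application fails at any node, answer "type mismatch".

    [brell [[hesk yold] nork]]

[hesk yold]: (((t → t) → (e → t)) → t) applied to ((t → t) → (e → t)) yields t.
At [[hesk yold] nork]: neither t nor ((e → e) → (e → t)) can take the other as argument; the node is ill-typed.

type mismatch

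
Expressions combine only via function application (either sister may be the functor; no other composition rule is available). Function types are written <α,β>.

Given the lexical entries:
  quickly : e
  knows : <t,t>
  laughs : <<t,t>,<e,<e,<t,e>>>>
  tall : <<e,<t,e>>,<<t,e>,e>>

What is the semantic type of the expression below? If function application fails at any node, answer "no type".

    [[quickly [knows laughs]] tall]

[knows laughs]: functor laughs : <<t,t>,<e,<e,<t,e>>>>, argument knows : <t,t>; result <e,<e,<t,e>>>.
[quickly [knows laughs]]: functor [knows laughs] : <e,<e,<t,e>>>, argument quickly : e; result <e,<t,e>>.
[[quickly [knows laughs]] tall]: functor tall : <<e,<t,e>>,<<t,e>,e>>, argument [quickly [knows laughs]] : <e,<t,e>>; result <<t,e>,e>.

<<t,e>,e>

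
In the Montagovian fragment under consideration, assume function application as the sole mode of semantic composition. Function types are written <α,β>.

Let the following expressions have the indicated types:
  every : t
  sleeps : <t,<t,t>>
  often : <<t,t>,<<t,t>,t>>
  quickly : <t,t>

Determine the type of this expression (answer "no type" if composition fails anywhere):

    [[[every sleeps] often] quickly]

[every sleeps]: <t,<t,t>> applied to t yields <t,t>.
[[every sleeps] often]: <<t,t>,<<t,t>,t>> applied to <t,t> yields <<t,t>,t>.
[[[every sleeps] often] quickly]: <<t,t>,t> applied to <t,t> yields t.

t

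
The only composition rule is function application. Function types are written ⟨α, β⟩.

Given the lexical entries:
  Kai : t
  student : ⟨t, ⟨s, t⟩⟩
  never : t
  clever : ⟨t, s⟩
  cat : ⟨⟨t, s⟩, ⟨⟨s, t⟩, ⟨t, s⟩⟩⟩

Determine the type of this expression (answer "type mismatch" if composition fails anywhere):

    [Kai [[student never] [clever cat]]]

[student never]: student is ⟨t, ⟨s, t⟩⟩, never is t; result ⟨s, t⟩.
[clever cat]: cat is ⟨⟨t, s⟩, ⟨⟨s, t⟩, ⟨t, s⟩⟩⟩, clever is ⟨t, s⟩; result ⟨⟨s, t⟩, ⟨t, s⟩⟩.
[[student never] [clever cat]]: [clever cat] is ⟨⟨s, t⟩, ⟨t, s⟩⟩, [student never] is ⟨s, t⟩; result ⟨t, s⟩.
[Kai [[student never] [clever cat]]]: [[student never] [clever cat]] is ⟨t, s⟩, Kai is t; result s.

s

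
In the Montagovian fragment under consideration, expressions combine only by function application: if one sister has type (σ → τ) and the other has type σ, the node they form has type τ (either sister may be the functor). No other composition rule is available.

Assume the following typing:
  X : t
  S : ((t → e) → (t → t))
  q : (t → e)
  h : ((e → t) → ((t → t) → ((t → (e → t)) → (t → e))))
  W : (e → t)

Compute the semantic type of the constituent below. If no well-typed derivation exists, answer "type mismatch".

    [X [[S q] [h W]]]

type mismatch

[S q]: ((t → e) → (t → t)) applied to (t → e) yields (t → t).
[h W]: ((e → t) → ((t → t) → ((t → (e → t)) → (t → e)))) applied to (e → t) yields ((t → t) → ((t → (e → t)) → (t → e))).
[[S q] [h W]]: ((t → t) → ((t → (e → t)) → (t → e))) applied to (t → t) yields ((t → (e → t)) → (t → e)).
At [X [[S q] [h W]]]: neither t nor ((t → (e → t)) → (t → e)) can take the other as argument; the node is ill-typed.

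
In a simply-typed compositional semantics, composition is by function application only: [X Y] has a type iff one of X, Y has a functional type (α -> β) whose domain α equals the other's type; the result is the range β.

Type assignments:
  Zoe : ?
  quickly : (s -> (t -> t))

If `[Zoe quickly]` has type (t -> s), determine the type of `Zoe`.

At [Zoe quickly] (required: (t -> s)): quickly is (s -> (t -> t)), which is not a function with range (t -> s); hence Zoe is the functor — type ((s -> (t -> t)) -> (t -> s)).

((s -> (t -> t)) -> (t -> s))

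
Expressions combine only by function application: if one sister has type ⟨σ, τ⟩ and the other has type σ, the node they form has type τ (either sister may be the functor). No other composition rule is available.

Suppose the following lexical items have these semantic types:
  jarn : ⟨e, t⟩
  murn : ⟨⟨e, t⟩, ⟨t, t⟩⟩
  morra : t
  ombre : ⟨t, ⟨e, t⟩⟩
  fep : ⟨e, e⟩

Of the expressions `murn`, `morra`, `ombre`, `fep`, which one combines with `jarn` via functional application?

murn

murn — combines: murn : ⟨⟨e, t⟩, ⟨t, t⟩⟩ takes jarn : ⟨e, t⟩ as argument, giving ⟨t, t⟩.
morra : t — does not combine with jarn.
ombre : ⟨t, ⟨e, t⟩⟩ — does not combine with jarn.
fep : ⟨e, e⟩ — does not combine with jarn.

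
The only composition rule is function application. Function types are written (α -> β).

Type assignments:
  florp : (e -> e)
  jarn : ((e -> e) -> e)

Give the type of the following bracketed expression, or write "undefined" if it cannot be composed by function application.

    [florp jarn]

e

[florp jarn]: jarn is ((e -> e) -> e), florp is (e -> e); result e.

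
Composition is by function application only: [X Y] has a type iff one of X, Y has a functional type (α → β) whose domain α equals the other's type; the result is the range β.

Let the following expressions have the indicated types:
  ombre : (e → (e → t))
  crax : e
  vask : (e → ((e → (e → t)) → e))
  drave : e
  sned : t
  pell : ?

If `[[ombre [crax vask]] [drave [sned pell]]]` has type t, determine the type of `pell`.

[[ombre [crax vask]] [drave [sned pell]]] must have type t. The sister [ombre [crax vask]] has type e; that is not a function onto t, so [drave [sned pell]] must be the functor, of type (e → t).
[drave [sned pell]] must have type (e → t). The sister drave has type e; that is not a function onto (e → t), so [sned pell] must be the functor, of type (e → (e → t)).
[sned pell] must have type (e → (e → t)). The sister sned has type t; that is not a function onto (e → (e → t)), so pell must be the functor, of type (t → (e → (e → t))).

(t → (e → (e → t)))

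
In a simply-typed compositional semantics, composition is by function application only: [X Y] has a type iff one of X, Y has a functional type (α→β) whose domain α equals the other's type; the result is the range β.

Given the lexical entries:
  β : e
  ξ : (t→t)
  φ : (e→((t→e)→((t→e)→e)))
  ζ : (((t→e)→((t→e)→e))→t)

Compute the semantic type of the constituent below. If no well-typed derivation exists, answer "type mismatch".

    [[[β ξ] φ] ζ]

type mismatch

[β ξ]: e and (t→t) cannot combine by function application — type clash.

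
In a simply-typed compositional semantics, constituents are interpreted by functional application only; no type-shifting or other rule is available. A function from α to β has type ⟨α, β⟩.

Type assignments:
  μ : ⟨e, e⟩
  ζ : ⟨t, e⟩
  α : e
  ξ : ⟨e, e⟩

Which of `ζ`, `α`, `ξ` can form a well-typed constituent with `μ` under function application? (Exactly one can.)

α

ζ : ⟨t, e⟩ — neither side's domain matches the other.
α — combines: μ : ⟨e, e⟩ takes α : e as argument, giving e.
ξ : ⟨e, e⟩ — neither side's domain matches the other.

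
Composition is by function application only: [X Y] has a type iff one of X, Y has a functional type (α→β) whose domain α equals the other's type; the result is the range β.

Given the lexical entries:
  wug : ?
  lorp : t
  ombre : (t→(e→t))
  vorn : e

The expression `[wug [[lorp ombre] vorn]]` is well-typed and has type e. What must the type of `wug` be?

(t→e)

At [wug [[lorp ombre] vorn]] (required: e): [[lorp ombre] vorn] is t, which is not a function with range e; hence wug is the functor — type (t→e).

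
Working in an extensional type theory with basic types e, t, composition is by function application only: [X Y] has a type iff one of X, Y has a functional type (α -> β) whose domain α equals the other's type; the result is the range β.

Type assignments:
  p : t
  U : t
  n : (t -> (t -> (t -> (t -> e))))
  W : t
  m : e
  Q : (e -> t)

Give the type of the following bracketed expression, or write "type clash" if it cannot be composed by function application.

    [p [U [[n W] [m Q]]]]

e

At [n W], n : (t -> (t -> (t -> (t -> e)))) takes W : t, giving (t -> (t -> (t -> e))).
At [m Q], Q : (e -> t) takes m : e, giving t.
At [[n W] [m Q]], [n W] : (t -> (t -> (t -> e))) takes [m Q] : t, giving (t -> (t -> e)).
At [U [[n W] [m Q]]], [[n W] [m Q]] : (t -> (t -> e)) takes U : t, giving (t -> e).
At [p [U [[n W] [m Q]]]], [U [[n W] [m Q]]] : (t -> e) takes p : t, giving e.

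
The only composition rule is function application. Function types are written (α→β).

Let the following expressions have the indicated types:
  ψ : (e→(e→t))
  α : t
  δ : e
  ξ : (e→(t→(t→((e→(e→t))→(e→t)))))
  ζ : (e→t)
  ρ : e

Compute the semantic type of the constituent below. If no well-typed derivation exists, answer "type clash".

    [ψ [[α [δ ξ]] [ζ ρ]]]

[δ ξ] — ξ of type (e→(t→(t→((e→(e→t))→(e→t))))) combines with δ of type e: type (t→(t→((e→(e→t))→(e→t)))).
[α [δ ξ]] — [δ ξ] of type (t→(t→((e→(e→t))→(e→t)))) combines with α of type t: type (t→((e→(e→t))→(e→t))).
[ζ ρ] — ζ of type (e→t) combines with ρ of type e: type t.
[[α [δ ξ]] [ζ ρ]] — [α [δ ξ]] of type (t→((e→(e→t))→(e→t))) combines with [ζ ρ] of type t: type ((e→(e→t))→(e→t)).
[ψ [[α [δ ξ]] [ζ ρ]]] — [[α [δ ξ]] [ζ ρ]] of type ((e→(e→t))→(e→t)) combines with ψ of type (e→(e→t)): type (e→t).

(e→t)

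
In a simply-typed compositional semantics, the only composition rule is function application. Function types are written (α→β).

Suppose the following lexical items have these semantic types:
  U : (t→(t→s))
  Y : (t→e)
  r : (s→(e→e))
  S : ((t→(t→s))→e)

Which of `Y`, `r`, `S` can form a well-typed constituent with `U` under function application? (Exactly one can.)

S

Y : (t→e) — U needs t; Y needs t; neither fits.
r : (s→(e→e)) — U needs t; r needs s; neither fits.
S — combines: S : ((t→(t→s))→e) takes U : (t→(t→s)) as argument, giving e.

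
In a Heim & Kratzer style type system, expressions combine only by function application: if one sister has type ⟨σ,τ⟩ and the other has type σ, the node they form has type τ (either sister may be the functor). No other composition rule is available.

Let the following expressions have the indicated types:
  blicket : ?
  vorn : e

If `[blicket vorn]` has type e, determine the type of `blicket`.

For [blicket vorn] to have type e with vorn of type e, blicket must be the function: blicket : ⟨e,e⟩.

⟨e,e⟩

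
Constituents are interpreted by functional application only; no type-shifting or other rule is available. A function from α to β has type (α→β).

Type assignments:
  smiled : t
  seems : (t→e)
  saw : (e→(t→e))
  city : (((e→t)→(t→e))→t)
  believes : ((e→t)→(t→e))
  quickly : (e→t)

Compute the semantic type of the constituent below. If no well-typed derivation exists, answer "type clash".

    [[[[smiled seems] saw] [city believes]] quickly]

[smiled seems]: seems is (t→e), smiled is t; result e.
[[smiled seems] saw]: saw is (e→(t→e)), [smiled seems] is e; result (t→e).
[city believes]: city is (((e→t)→(t→e))→t), believes is ((e→t)→(t→e)); result t.
[[[smiled seems] saw] [city believes]]: [[smiled seems] saw] is (t→e), [city believes] is t; result e.
[[[[smiled seems] saw] [city believes]] quickly]: quickly is (e→t), [[[smiled seems] saw] [city believes]] is e; result t.

t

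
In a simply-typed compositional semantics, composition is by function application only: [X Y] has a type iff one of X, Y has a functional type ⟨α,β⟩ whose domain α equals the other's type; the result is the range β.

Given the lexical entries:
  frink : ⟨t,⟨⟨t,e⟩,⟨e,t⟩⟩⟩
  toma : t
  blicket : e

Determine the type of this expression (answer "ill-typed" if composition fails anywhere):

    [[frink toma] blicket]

[frink toma]: ⟨t,⟨⟨t,e⟩,⟨e,t⟩⟩⟩ applied to t yields ⟨⟨t,e⟩,⟨e,t⟩⟩.
[[frink toma] blicket]: ⟨⟨t,e⟩,⟨e,t⟩⟩ and e cannot combine by function application — type clash.

ill-typed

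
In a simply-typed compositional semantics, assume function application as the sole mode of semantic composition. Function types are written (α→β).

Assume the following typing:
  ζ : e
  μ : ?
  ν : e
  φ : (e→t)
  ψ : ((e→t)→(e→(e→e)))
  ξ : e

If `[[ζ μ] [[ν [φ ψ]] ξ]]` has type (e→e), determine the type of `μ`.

(e→(e→(e→e)))

At [[ζ μ] [[ν [φ ψ]] ξ]] (required: (e→e)): [[ν [φ ψ]] ξ] is e, which is not a function with range (e→e); hence [ζ μ] is the functor — type (e→(e→e)).
At [ζ μ] (required: (e→(e→e))): ζ is e, which is not a function with range (e→(e→e)); hence μ is the functor — type (e→(e→(e→e))).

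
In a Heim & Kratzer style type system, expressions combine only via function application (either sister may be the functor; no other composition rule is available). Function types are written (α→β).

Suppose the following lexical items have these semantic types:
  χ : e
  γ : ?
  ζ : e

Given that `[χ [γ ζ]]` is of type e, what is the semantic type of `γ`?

(e→(e→e))

[χ [γ ζ]] is required to be e. χ : e cannot yield e as functor, so [γ ζ] : (e→e).
[γ ζ] is required to be (e→e). ζ : e cannot yield (e→e) as functor, so γ : (e→(e→e)).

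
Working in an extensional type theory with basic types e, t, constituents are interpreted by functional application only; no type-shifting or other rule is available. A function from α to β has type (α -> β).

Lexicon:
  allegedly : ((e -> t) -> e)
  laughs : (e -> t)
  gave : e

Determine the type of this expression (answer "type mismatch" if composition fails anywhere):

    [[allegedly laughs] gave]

[allegedly laughs]: ((e -> t) -> e) applied to (e -> t) yields e.
[[allegedly laughs] gave]: e and e cannot combine by function application — type clash.

type mismatch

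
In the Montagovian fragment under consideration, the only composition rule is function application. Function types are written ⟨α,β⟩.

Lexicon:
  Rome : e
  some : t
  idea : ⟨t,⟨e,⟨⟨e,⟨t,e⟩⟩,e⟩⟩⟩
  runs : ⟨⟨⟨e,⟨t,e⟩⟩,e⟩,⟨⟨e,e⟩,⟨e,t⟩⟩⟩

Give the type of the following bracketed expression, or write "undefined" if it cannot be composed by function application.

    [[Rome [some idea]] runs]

⟨⟨e,e⟩,⟨e,t⟩⟩

[some idea]: functor idea : ⟨t,⟨e,⟨⟨e,⟨t,e⟩⟩,e⟩⟩⟩, argument some : t; result ⟨e,⟨⟨e,⟨t,e⟩⟩,e⟩⟩.
[Rome [some idea]]: functor [some idea] : ⟨e,⟨⟨e,⟨t,e⟩⟩,e⟩⟩, argument Rome : e; result ⟨⟨e,⟨t,e⟩⟩,e⟩.
[[Rome [some idea]] runs]: functor runs : ⟨⟨⟨e,⟨t,e⟩⟩,e⟩,⟨⟨e,e⟩,⟨e,t⟩⟩⟩, argument [Rome [some idea]] : ⟨⟨e,⟨t,e⟩⟩,e⟩; result ⟨⟨e,e⟩,⟨e,t⟩⟩.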